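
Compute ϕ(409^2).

166872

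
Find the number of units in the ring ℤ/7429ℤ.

Prime factorization: 7429 = 17 * 19 * 23.
φ(7429) = 7429 · (1 − 1/17) · (1 − 1/19) · (1 − 1/23)
       = 7429 · 6336/7429 = 6336.

6336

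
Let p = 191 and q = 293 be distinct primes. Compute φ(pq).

φ(pq) = (p−1)(q−1) = 190 · 292 = 55480.

55480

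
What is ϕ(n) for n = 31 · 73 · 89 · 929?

176394240

φ(31) = 31 − 1 = 30.
φ(73) = 73 − 1 = 72.
φ(89) = 89 − 1 = 88.
φ(929) = 929 − 1 = 928.
Since φ is multiplicative, φ(187107103) = 30 · 72 · 88 · 928 = 176394240.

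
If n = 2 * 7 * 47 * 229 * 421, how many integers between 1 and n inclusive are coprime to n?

26429760

φ(63437122) = 63437122 · (1 − 1/2) · (1 − 1/7) · (1 − 1/47) · (1 − 1/229) · (1 − 1/421)
       = 63437122 · 26429760/63437122 = 26429760.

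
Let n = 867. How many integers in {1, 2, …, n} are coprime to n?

544

Factor 867: 867 = 3 · 17^2.
φ(3) = 3 − 1 = 2.
φ(17^2) = 17^2 − 17^1 = 289 − 17 = 272.
Multiply: 2 · 272 = 544.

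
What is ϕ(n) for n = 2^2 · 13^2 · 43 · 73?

943488

φ(2^2) = 2^2 − 2^1 = 4 − 2 = 2.
φ(13^2) = 13^1·(13−1) = 13·12 = 156.
φ(43) = 43 − 1 = 42.
φ(73) = 73 − 1 = 72.
φ(2121964) = 2 × 156 × 42 × 72 = 943488.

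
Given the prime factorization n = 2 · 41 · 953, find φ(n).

φ(78146) = 78146 · (1 − 1/2) · (1 − 1/41) · (1 − 1/953)
       = 78146 · 38080/78146 = 38080.

38080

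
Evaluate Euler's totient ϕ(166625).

Factor 166625: 166625 = 5**3 · 31 · 43.
φ(5^3) = 5^2·(5−1) = 25·4 = 100.
φ(31) = 31 − 1 = 30.
φ(43) = 43 − 1 = 42.
φ(166625) = 100 × 30 × 42 = 126000.

126000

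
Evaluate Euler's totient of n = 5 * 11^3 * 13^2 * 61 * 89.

3986611200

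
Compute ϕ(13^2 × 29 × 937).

4088448

φ(4592237) = 4592237 · (1 − 1/13) · (1 − 1/29) · (1 − 1/937)
       = 4592237 · 314496/353249 = 4088448.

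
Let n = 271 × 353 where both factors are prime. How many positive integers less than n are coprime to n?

95040

For distinct primes, φ(pq) = (p−1)(q−1) = 270 × 352 = 95040.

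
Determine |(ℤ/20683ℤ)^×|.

18144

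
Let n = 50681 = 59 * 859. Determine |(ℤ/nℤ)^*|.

φ(59) = 59 − 1 = 58.
φ(859) = 859 − 1 = 858.
Since φ is multiplicative, φ(50681) = 58 · 858 = 49764.

49764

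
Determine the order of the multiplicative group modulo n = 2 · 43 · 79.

φ(6794) = 6794 · (1 − 1/2) · (1 − 1/43) · (1 − 1/79)
       = 6794 · 3276/6794 = 3276.

3276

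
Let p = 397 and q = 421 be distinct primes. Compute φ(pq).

φ(n) = (p − 1)(q − 1) = (397−1)(421−1) = 396·420 = 166320.

166320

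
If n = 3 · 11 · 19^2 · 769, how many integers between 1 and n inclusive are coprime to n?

5253120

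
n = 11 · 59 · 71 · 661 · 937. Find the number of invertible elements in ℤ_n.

25081056000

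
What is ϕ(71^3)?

φ(71^3) = 71^3 − 71^2 = 357911 − 5041 = 352870.

352870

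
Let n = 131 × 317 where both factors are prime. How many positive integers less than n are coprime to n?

41080

φ(41527) = 41527 · (1 − 1/131) · (1 − 1/317)
       = 41527 · 41080/41527 = 41080.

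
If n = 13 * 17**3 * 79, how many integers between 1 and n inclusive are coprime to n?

φ(5045651) = 5045651 · (1 − 1/13) · (1 − 1/17) · (1 − 1/79)
       = 5045651 · 14976/17459 = 4328064.

4328064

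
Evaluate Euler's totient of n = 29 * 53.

1456

φ(29) = 29 − 1 = 28.
φ(53) = 53 − 1 = 52.
Since φ is multiplicative, φ(1537) = 28 · 52 = 1456.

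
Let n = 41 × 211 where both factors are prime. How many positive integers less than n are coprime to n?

8400

φ(n) = (p − 1)(q − 1) = (41−1)(211−1) = 40·210 = 8400.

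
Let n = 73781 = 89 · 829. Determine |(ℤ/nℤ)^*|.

φ(89) = 89 − 1 = 88.
φ(829) = 829 − 1 = 828.
Since φ is multiplicative, φ(73781) = 88 · 828 = 72864.

72864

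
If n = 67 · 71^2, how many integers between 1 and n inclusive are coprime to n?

328020

φ(337747) = 337747 · (1 − 1/67) · (1 − 1/71)
       = 337747 · 4620/4757 = 328020.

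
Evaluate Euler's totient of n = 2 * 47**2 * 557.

φ(2) = 2 − 1 = 1.
φ(47^2) = 47^2 − 47^1 = 2209 − 47 = 2162.
φ(557) = 557 − 1 = 556.
Since φ is multiplicative, φ(2460826) = 1 · 2162 · 556 = 1202072.

1202072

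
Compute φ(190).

72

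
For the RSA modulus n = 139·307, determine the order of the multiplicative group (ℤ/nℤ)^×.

42228

φ(n) = (p − 1)(q − 1) = (139−1)(307−1) = 138·306 = 42228.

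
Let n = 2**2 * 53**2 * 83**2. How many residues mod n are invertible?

φ(2^2) = 2^2 − 2^1 = 4 − 2 = 2.
φ(53^2) = 53^2 − 53^1 = 2809 − 53 = 2756.
φ(83^2) = 83^1·(83−1) = 83·82 = 6806.
Since φ is multiplicative, φ(77404804) = 2 · 2756 · 6806 = 37514672.

37514672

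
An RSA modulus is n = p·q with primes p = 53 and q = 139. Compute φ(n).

7176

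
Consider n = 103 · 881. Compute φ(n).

89760

φ(103) = 103 − 1 = 102.
φ(881) = 881 − 1 = 880.
φ(90743) = 102 × 880 = 89760.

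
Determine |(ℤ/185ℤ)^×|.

144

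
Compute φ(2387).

1800

First factor: 2387 = 7 * 11 * 31.
φ(2387) = 2387 · (1 − 1/7) · (1 − 1/11) · (1 − 1/31)
       = 2387 · 1800/2387 = 1800.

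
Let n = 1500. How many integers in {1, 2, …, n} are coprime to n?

400

Prime factorization: 1500 = 2^2 * 3 * 5^3.
φ(1500) = 1500 · (1 − 1/2) · (1 − 1/3) · (1 − 1/5)
       = 1500 · 8/30 = 400.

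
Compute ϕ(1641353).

1270080

Factor 1641353: 1641353 = 7^2 * 19 * 41 * 43.
φ(1641353) = 1641353 · (1 − 1/7) · (1 − 1/19) · (1 − 1/41) · (1 − 1/43)
       = 1641353 · 181440/234479 = 1270080.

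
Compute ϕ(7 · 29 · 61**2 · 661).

φ(7) = 7 − 1 = 6.
φ(29) = 29 − 1 = 28.
φ(61^2) = 61^2 − 61^1 = 3721 − 61 = 3660.
φ(661) = 661 − 1 = 660.
φ(499294943) = 6 × 28 × 3660 × 660 = 405820800.

405820800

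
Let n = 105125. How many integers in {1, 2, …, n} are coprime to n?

First factor: 105125 = 5**3 × 29**2.
φ(105125) = 105125 · (1 − 1/5) · (1 − 1/29)
       = 105125 · 112/145 = 81200.

81200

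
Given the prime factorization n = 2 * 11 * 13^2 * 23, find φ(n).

φ(85514) = 85514 · (1 − 1/2) · (1 − 1/11) · (1 − 1/13) · (1 − 1/23)
       = 85514 · 2640/6578 = 34320.

34320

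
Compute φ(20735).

13440

Prime factorization: 20735 = 5 · 11 · 13 · 29.
φ(20735) = 20735 · (1 − 1/5) · (1 − 1/11) · (1 − 1/13) · (1 − 1/29)
       = 20735 · 13440/20735 = 13440.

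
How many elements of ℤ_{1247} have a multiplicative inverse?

1176

First factor: 1247 = 29 * 43.
φ(29) = 29 − 1 = 28.
φ(43) = 43 − 1 = 42.
φ(1247) = 28 × 42 = 1176.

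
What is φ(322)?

132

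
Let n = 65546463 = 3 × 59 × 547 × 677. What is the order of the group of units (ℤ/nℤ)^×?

42815136

φ(65546463) = 65546463 · (1 − 1/3) · (1 − 1/59) · (1 − 1/547) · (1 − 1/677)
       = 65546463 · 42815136/65546463 = 42815136.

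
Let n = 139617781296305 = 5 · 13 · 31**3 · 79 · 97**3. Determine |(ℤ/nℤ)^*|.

φ(5) = 5 − 1 = 4.
φ(13) = 13 − 1 = 12.
φ(31^3) = 31^3 − 31^2 = 29791 − 961 = 28830.
φ(79) = 79 − 1 = 78.
φ(97^3) = 97^2·(97−1) = 9409·96 = 903264.
Multiply: 4 · 12 · 28830 · 78 · 903264 = 97497882593280.

97497882593280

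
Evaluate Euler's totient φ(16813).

14784

First factor: 16813 = 17 * 23 * 43.
φ(17) = 17 − 1 = 16.
φ(23) = 23 − 1 = 22.
φ(43) = 43 − 1 = 42.
Since φ is multiplicative, φ(16813) = 16 · 22 · 42 = 14784.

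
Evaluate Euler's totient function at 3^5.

162

φ(3^5) = 3^4·(3−1) = 81·2 = 162.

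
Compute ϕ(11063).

9504

First factor: 11063 = 13 · 23 · 37.
φ(11063) = 11063 · (1 − 1/13) · (1 − 1/23) · (1 − 1/37)
       = 11063 · 9504/11063 = 9504.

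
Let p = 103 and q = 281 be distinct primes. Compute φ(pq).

28560

For distinct primes, φ(pq) = (p−1)(q−1) = 102 × 280 = 28560.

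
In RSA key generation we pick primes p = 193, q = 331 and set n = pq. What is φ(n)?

φ(n) = (p − 1)(q − 1) = (193−1)(331−1) = 192·330 = 63360.

63360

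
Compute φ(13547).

First factor: 13547 = 19 · 23 · 31.
φ(13547) = 13547 · (1 − 1/19) · (1 − 1/23) · (1 − 1/31)
       = 13547 · 11880/13547 = 11880.

11880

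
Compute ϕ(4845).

Factor 4845: 4845 = 3 · 5 · 17 · 19.
φ(3) = 3 − 1 = 2.
φ(5) = 5 − 1 = 4.
φ(17) = 17 − 1 = 16.
φ(19) = 19 − 1 = 18.
φ(4845) = 2 × 4 × 16 × 18 = 2304.

2304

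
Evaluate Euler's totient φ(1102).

504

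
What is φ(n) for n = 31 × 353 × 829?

8743680

φ(31) = 31 − 1 = 30.
φ(353) = 353 − 1 = 352.
φ(829) = 829 − 1 = 828.
Multiply: 30 · 352 · 828 = 8743680.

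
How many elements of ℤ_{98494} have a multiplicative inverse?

43560

98494 = 2 * 11**3 * 37.
φ(98494) = 98494 · (1 − 1/2) · (1 − 1/11) · (1 − 1/37)
       = 98494 · 360/814 = 43560.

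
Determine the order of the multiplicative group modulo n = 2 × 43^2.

1806

φ(3698) = 3698 · (1 − 1/2) · (1 − 1/43)
       = 3698 · 42/86 = 1806.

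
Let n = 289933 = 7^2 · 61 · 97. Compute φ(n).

φ(289933) = 289933 · (1 − 1/7) · (1 − 1/61) · (1 − 1/97)
       = 289933 · 34560/41419 = 241920.

241920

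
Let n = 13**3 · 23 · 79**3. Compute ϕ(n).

21718979568

φ(24913753709) = 24913753709 · (1 − 1/13) · (1 − 1/23) · (1 − 1/79)
       = 24913753709 · 20592/23621 = 21718979568.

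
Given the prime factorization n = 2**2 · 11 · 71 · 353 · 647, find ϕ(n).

318348800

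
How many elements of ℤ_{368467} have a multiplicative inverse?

302400

368467 = 11 * 19 * 41 * 43.
φ(11) = 11 − 1 = 10.
φ(19) = 19 − 1 = 18.
φ(41) = 41 − 1 = 40.
φ(43) = 43 − 1 = 42.
Multiply: 10 · 18 · 40 · 42 = 302400.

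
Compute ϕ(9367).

Factor 9367: 9367 = 17 × 19 × 29.
φ(17) = 17 − 1 = 16.
φ(19) = 19 − 1 = 18.
φ(29) = 29 − 1 = 28.
φ(9367) = 16 × 18 × 28 = 8064.

8064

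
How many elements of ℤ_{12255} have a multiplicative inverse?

6048

Prime factorization: 12255 = 3 × 5 × 19 × 43.
φ(3) = 3 − 1 = 2.
φ(5) = 5 − 1 = 4.
φ(19) = 19 − 1 = 18.
φ(43) = 43 − 1 = 42.
Multiply: 2 · 4 · 18 · 42 = 6048.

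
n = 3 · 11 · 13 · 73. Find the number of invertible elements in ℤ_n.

17280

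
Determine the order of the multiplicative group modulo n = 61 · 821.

49200

φ(61) = 61 − 1 = 60.
φ(821) = 821 − 1 = 820.
Multiply: 60 · 820 = 49200.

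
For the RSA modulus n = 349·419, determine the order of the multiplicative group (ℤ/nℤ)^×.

φ(n) = (p − 1)(q − 1) = (349−1)(419−1) = 348·418 = 145464.

145464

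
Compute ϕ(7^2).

42

φ(7^2) = 7^1·(7−1) = 7·6 = 42.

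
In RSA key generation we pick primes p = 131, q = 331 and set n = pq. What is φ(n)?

42900

φ(pq) = (p−1)(q−1) = 130 · 330 = 42900.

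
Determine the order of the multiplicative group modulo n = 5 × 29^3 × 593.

55761664

φ(5) = 5 − 1 = 4.
φ(29^3) = 29^3 − 29^2 = 24389 − 841 = 23548.
φ(593) = 593 − 1 = 592.
φ(72313385) = 4 × 23548 × 592 = 55761664.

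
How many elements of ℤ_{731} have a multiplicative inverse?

731 = 17 · 43.
φ(731) = 731 · (1 − 1/17) · (1 − 1/43)
       = 731 · 672/731 = 672.

672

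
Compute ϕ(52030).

18480

First factor: 52030 = 2 · 5 · 11**2 · 43.
φ(52030) = 52030 · (1 − 1/2) · (1 − 1/5) · (1 − 1/11) · (1 − 1/43)
       = 52030 · 1680/4730 = 18480.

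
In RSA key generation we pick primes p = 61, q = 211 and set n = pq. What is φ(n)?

12600

For distinct primes, φ(pq) = (p−1)(q−1) = 60 × 210 = 12600.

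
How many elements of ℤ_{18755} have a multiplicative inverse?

13200

Prime factorization: 18755 = 5 · 11^2 · 31.
φ(5) = 5 − 1 = 4.
φ(11^2) = 11^1·(11−1) = 11·10 = 110.
φ(31) = 31 − 1 = 30.
Multiply: 4 · 110 · 30 = 13200.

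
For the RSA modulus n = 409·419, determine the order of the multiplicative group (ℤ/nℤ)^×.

φ(171371) = 171371 · (1 − 1/409) · (1 − 1/419)
       = 171371 · 170544/171371 = 170544.

170544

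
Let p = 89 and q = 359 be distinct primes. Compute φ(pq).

31504

φ(pq) = (p−1)(q−1) = 88 · 358 = 31504.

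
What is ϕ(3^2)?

φ(3^2) = 3^1·(3−1) = 3·2 = 6.

6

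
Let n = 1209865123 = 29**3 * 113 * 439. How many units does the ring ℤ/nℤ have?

1155170688

φ(29^3) = 29^2·(29−1) = 841·28 = 23548.
φ(113) = 113 − 1 = 112.
φ(439) = 439 − 1 = 438.
Multiply: 23548 · 112 · 438 = 1155170688.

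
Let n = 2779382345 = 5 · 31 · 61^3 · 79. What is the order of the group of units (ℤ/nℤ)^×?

φ(2779382345) = 2779382345 · (1 − 1/5) · (1 − 1/31) · (1 − 1/61) · (1 − 1/79)
       = 2779382345 · 561600/746945 = 2089713600.

2089713600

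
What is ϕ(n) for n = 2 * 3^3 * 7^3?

5292

φ(18522) = 18522 · (1 − 1/2) · (1 − 1/3) · (1 − 1/7)
       = 18522 · 12/42 = 5292.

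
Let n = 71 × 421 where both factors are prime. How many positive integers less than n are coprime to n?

φ(29891) = 29891 · (1 − 1/71) · (1 − 1/421)
       = 29891 · 29400/29891 = 29400.

29400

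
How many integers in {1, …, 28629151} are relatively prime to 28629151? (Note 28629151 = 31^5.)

φ(28629151) = 28629151 · (1 − 1/31)
       = 28629151 · 30/31 = 27705630.

27705630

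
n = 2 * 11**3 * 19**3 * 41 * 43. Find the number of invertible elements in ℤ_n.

13209134400

φ(2) = 2 − 1 = 1.
φ(11^3) = 11^3 − 11^2 = 1331 − 121 = 1210.
φ(19^3) = 19^2·(19−1) = 361·18 = 6498.
φ(41) = 41 − 1 = 40.
φ(43) = 43 − 1 = 42.
Since φ is multiplicative, φ(32190014054) = 1 · 1210 · 6498 · 40 · 42 = 13209134400.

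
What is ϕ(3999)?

2520

3999 = 3 · 31 · 43.
φ(3) = 3 − 1 = 2.
φ(31) = 31 − 1 = 30.
φ(43) = 43 − 1 = 42.
Since φ is multiplicative, φ(3999) = 2 · 30 · 42 = 2520.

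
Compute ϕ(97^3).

φ(97^3) = 97^2·(97−1) = 9409·96 = 903264.

903264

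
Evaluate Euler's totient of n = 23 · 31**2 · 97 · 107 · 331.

68706316800

φ(75933729247) = 75933729247 · (1 − 1/23) · (1 − 1/31) · (1 − 1/97) · (1 − 1/107) · (1 − 1/331)
       = 75933729247 · 2216332800/2449475137 = 68706316800.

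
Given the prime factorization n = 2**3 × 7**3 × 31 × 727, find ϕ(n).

25613280

φ(61841528) = 61841528 · (1 − 1/2) · (1 − 1/7) · (1 − 1/31) · (1 − 1/727)
       = 61841528 · 130680/315518 = 25613280.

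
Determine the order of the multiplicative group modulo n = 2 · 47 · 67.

3036

φ(6298) = 6298 · (1 − 1/2) · (1 − 1/47) · (1 − 1/67)
       = 6298 · 3036/6298 = 3036.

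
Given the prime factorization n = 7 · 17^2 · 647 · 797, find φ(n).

φ(1043178157) = 1043178157 · (1 − 1/7) · (1 − 1/17) · (1 − 1/647) · (1 − 1/797)
       = 1043178157 · 49364736/61363421 = 839200512.

839200512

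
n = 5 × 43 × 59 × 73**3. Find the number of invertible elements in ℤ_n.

φ(4934680645) = 4934680645 · (1 − 1/5) · (1 − 1/43) · (1 − 1/59) · (1 − 1/73)
       = 4934680645 · 701568/926005 = 3738655872.

3738655872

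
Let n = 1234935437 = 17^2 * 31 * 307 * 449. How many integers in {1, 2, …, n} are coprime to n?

1118638080

φ(1234935437) = 1234935437 · (1 − 1/17) · (1 − 1/31) · (1 − 1/307) · (1 − 1/449)
       = 1234935437 · 65802240/72643261 = 1118638080.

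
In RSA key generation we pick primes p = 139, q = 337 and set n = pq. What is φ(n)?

φ(n) = (p − 1)(q − 1) = (139−1)(337−1) = 138·336 = 46368.

46368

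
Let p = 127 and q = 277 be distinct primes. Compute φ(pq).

φ(127) = 127 − 1 = 126.
φ(277) = 277 − 1 = 276.
φ(35179) = 126 × 276 = 34776.

34776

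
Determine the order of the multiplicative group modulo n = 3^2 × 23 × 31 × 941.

3722400

φ(3^2) = 3^2 − 3^1 = 9 − 3 = 6.
φ(23) = 23 − 1 = 22.
φ(31) = 31 − 1 = 30.
φ(941) = 941 − 1 = 940.
φ(6038397) = 6 × 22 × 30 × 940 = 3722400.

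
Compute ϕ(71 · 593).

φ(42103) = 42103 · (1 − 1/71) · (1 − 1/593)
       = 42103 · 41440/42103 = 41440.

41440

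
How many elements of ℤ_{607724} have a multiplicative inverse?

262080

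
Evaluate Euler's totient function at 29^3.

φ(29^3) = 29^3 − 29^2 = 24389 − 841 = 23548.

23548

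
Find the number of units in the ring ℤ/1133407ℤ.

887040

Factor 1133407: 1133407 = 11^2 × 17 × 19 × 29.
φ(11^2) = 11^1·(11−1) = 11·10 = 110.
φ(17) = 17 − 1 = 16.
φ(19) = 19 − 1 = 18.
φ(29) = 29 − 1 = 28.
φ(1133407) = 110 × 16 × 18 × 28 = 887040.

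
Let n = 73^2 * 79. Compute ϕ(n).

409968

φ(73^2) = 73^2 − 73^1 = 5329 − 73 = 5256.
φ(79) = 79 − 1 = 78.
Multiply: 5256 · 78 = 409968.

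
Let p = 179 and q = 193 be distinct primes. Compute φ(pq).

34176

For distinct primes, φ(pq) = (p−1)(q−1) = 178 × 192 = 34176.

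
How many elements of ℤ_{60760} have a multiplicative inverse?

Prime factorization: 60760 = 2^3 · 5 · 7^2 · 31.
φ(60760) = 60760 · (1 − 1/2) · (1 − 1/5) · (1 − 1/7) · (1 − 1/31)
       = 60760 · 720/2170 = 20160.

20160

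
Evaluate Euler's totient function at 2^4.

φ(2^4) = 2^4 − 2^3 = 16 − 8 = 8.

8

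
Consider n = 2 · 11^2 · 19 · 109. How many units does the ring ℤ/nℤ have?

φ(2) = 2 − 1 = 1.
φ(11^2) = 11^1·(11−1) = 11·10 = 110.
φ(19) = 19 − 1 = 18.
φ(109) = 109 − 1 = 108.
φ(501182) = 1 × 110 × 18 × 108 = 213840.

213840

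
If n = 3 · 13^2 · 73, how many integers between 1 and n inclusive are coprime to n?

22464

φ(3) = 3 − 1 = 2.
φ(13^2) = 13^2 − 13^1 = 169 − 13 = 156.
φ(73) = 73 − 1 = 72.
φ(37011) = 2 × 156 × 72 = 22464.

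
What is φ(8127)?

Prime factorization: 8127 = 3**3 · 7 · 43.
φ(8127) = 8127 · (1 − 1/3) · (1 − 1/7) · (1 − 1/43)
       = 8127 · 504/903 = 4536.

4536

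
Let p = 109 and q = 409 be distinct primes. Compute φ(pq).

44064

φ(n) = (p − 1)(q − 1) = (109−1)(409−1) = 108·408 = 44064.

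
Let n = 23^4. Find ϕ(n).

267674

φ(279841) = 279841 · (1 − 1/23)
       = 279841 · 22/23 = 267674.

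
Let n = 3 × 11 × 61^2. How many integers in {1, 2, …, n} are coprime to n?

73200

φ(3) = 3 − 1 = 2.
φ(11) = 11 − 1 = 10.
φ(61^2) = 61^1·(61−1) = 61·60 = 3660.
Multiply: 2 · 10 · 3660 = 73200.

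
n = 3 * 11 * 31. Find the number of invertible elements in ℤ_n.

φ(3) = 3 − 1 = 2.
φ(11) = 11 − 1 = 10.
φ(31) = 31 − 1 = 30.
Since φ is multiplicative, φ(1023) = 2 · 10 · 30 = 600.

600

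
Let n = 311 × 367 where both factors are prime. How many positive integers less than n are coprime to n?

φ(pq) = (p−1)(q−1) = 310 · 366 = 113460.

113460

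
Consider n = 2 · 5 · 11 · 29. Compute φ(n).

1120

φ(3190) = 3190 · (1 − 1/2) · (1 − 1/5) · (1 − 1/11) · (1 − 1/29)
       = 3190 · 1120/3190 = 1120.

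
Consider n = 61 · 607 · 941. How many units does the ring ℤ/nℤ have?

34178400

φ(34842407) = 34842407 · (1 − 1/61) · (1 − 1/607) · (1 − 1/941)
       = 34842407 · 34178400/34842407 = 34178400.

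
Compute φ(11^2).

110

φ(11^2) = 11^2 − 11^1 = 121 − 11 = 110.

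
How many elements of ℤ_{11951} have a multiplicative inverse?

First factor: 11951 = 17 × 19 × 37.
φ(11951) = 11951 · (1 − 1/17) · (1 − 1/19) · (1 − 1/37)
       = 11951 · 10368/11951 = 10368.

10368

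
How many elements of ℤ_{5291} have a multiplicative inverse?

Prime factorization: 5291 = 11 · 13 · 37.
φ(5291) = 5291 · (1 − 1/11) · (1 − 1/13) · (1 − 1/37)
       = 5291 · 4320/5291 = 4320.

4320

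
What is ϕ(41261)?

36300

Prime factorization: 41261 = 11**3 · 31.
φ(41261) = 41261 · (1 − 1/11) · (1 − 1/31)
       = 41261 · 300/341 = 36300.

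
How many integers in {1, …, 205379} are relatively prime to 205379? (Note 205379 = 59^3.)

φ(59^3) = 59^2·(59−1) = 3481·58 = 201898.

201898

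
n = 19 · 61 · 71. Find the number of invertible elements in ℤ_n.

75600

φ(19) = 19 − 1 = 18.
φ(61) = 61 − 1 = 60.
φ(71) = 71 − 1 = 70.
φ(82289) = 18 × 60 × 70 = 75600.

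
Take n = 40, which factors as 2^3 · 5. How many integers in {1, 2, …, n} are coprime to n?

16

φ(2^3) = 2^3 − 2^2 = 8 − 4 = 4.
φ(5) = 5 − 1 = 4.
φ(40) = 4 × 4 = 16.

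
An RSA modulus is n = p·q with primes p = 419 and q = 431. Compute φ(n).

φ(n) = (p − 1)(q − 1) = (419−1)(431−1) = 418·430 = 179740.

179740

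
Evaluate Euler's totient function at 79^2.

6162

φ(79^2) = 79^1·(79−1) = 79·78 = 6162.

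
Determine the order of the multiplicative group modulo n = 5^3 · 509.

50800

φ(5^3) = 5^2·(5−1) = 25·4 = 100.
φ(509) = 509 − 1 = 508.
Multiply: 100 · 508 = 50800.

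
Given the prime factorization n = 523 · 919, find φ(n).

479196

φ(480637) = 480637 · (1 − 1/523) · (1 − 1/919)
       = 480637 · 479196/480637 = 479196.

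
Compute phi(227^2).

φ(51529) = 51529 · (1 − 1/227)
       = 51529 · 226/227 = 51302.

51302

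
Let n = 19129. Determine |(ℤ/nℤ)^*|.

16560

19129 = 11 · 37 · 47.
φ(19129) = 19129 · (1 − 1/11) · (1 − 1/37) · (1 − 1/47)
       = 19129 · 16560/19129 = 16560.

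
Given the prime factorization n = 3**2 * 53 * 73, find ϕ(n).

22464

φ(3^2) = 3^2 − 3^1 = 9 − 3 = 6.
φ(53) = 53 − 1 = 52.
φ(73) = 73 − 1 = 72.
Multiply: 6 · 52 · 72 = 22464.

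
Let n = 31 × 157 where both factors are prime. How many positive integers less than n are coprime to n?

4680

φ(4867) = 4867 · (1 − 1/31) · (1 − 1/157)
       = 4867 · 4680/4867 = 4680.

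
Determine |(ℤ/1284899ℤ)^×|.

Factor 1284899: 1284899 = 7 × 11**2 × 37 × 41.
φ(1284899) = 1284899 · (1 − 1/7) · (1 − 1/11) · (1 − 1/37) · (1 − 1/41)
       = 1284899 · 86400/116809 = 950400.

950400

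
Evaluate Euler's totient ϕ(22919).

20160

Prime factorization: 22919 = 13 · 41 · 43.
φ(22919) = 22919 · (1 − 1/13) · (1 − 1/41) · (1 − 1/43)
       = 22919 · 20160/22919 = 20160.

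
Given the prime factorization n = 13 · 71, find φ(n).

840

φ(923) = 923 · (1 − 1/13) · (1 − 1/71)
       = 923 · 840/923 = 840.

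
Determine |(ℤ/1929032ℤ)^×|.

762048

First factor: 1929032 = 2^3 × 7^3 × 19 × 37.
φ(1929032) = 1929032 · (1 − 1/2) · (1 − 1/7) · (1 − 1/19) · (1 − 1/37)
       = 1929032 · 3888/9842 = 762048.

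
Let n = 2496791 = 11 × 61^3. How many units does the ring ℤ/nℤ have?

2232600

φ(11) = 11 − 1 = 10.
φ(61^3) = 61^2·(61−1) = 3721·60 = 223260.
Since φ is multiplicative, φ(2496791) = 10 · 223260 = 2232600.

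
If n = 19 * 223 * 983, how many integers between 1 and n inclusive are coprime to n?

3924072

φ(4164971) = 4164971 · (1 − 1/19) · (1 − 1/223) · (1 − 1/983)
       = 4164971 · 3924072/4164971 = 3924072.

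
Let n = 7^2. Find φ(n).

42

φ(49) = 49 · (1 − 1/7)
       = 49 · 6/7 = 42.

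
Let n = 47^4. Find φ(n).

φ(47^4) = 47^4 − 47^3 = 4879681 − 103823 = 4775858.

4775858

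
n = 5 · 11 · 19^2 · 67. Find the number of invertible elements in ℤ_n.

φ(5) = 5 − 1 = 4.
φ(11) = 11 − 1 = 10.
φ(19^2) = 19^1·(19−1) = 19·18 = 342.
φ(67) = 67 − 1 = 66.
φ(1330285) = 4 × 10 × 342 × 66 = 902880.

902880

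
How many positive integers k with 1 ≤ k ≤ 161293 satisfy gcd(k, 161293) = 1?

138600

Prime factorization: 161293 = 11^2 · 31 · 43.
φ(11^2) = 11^2 − 11^1 = 121 − 11 = 110.
φ(31) = 31 − 1 = 30.
φ(43) = 43 − 1 = 42.
Since φ is multiplicative, φ(161293) = 110 · 30 · 42 = 138600.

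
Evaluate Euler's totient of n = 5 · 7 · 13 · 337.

φ(5) = 5 − 1 = 4.
φ(7) = 7 − 1 = 6.
φ(13) = 13 − 1 = 12.
φ(337) = 337 − 1 = 336.
φ(153335) = 4 × 6 × 12 × 336 = 96768.

96768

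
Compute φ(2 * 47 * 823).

37812

φ(77362) = 77362 · (1 − 1/2) · (1 − 1/47) · (1 − 1/823)
       = 77362 · 37812/77362 = 37812.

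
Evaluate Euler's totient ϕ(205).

160

Factor 205: 205 = 5 * 41.
φ(205) = 205 · (1 − 1/5) · (1 − 1/41)
       = 205 · 160/205 = 160.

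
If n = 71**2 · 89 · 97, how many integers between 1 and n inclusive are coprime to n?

φ(43518953) = 43518953 · (1 − 1/71) · (1 − 1/89) · (1 − 1/97)
       = 43518953 · 591360/612943 = 41986560.

41986560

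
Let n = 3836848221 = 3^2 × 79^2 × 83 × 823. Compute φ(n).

2492060688

φ(3836848221) = 3836848221 · (1 − 1/3) · (1 − 1/79) · (1 − 1/83) · (1 − 1/823)
       = 3836848221 · 10515024/16189233 = 2492060688.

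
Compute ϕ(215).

168

Factor 215: 215 = 5 · 43.
φ(5) = 5 − 1 = 4.
φ(43) = 43 − 1 = 42.
φ(215) = 4 × 42 = 168.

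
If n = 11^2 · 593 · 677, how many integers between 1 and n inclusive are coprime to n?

φ(48576781) = 48576781 · (1 − 1/11) · (1 − 1/593) · (1 − 1/677)
       = 48576781 · 4001920/4416071 = 44021120.

44021120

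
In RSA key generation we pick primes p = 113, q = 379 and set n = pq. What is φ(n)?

42336

φ(pq) = (p−1)(q−1) = 112 · 378 = 42336.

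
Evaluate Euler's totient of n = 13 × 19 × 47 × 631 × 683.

φ(5003165557) = 5003165557 · (1 − 1/13) · (1 − 1/19) · (1 − 1/47) · (1 − 1/631) · (1 − 1/683)
       = 5003165557 · 4269101760/5003165557 = 4269101760.

4269101760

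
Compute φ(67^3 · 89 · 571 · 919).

φ(67^3) = 67^2·(67−1) = 4489·66 = 296274.
φ(89) = 89 − 1 = 88.
φ(571) = 571 − 1 = 570.
φ(919) = 919 − 1 = 918.
Since φ is multiplicative, φ(14046432430343) = 296274 · 88 · 570 · 918 = 13642493325120.

13642493325120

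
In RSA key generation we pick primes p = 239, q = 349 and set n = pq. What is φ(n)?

φ(83411) = 83411 · (1 − 1/239) · (1 − 1/349)
       = 83411 · 82824/83411 = 82824.

82824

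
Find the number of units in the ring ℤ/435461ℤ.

Prime factorization: 435461 = 13 · 19 · 41 · 43.
φ(435461) = 435461 · (1 − 1/13) · (1 − 1/19) · (1 − 1/41) · (1 − 1/43)
       = 435461 · 362880/435461 = 362880.

362880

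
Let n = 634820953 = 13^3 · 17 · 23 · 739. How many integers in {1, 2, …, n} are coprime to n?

φ(13^3) = 13^3 − 13^2 = 2197 − 169 = 2028.
φ(17) = 17 − 1 = 16.
φ(23) = 23 − 1 = 22.
φ(739) = 739 − 1 = 738.
φ(634820953) = 2028 × 16 × 22 × 738 = 526825728.

526825728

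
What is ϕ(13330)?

5040

Prime factorization: 13330 = 2 · 5 · 31 · 43.
φ(13330) = 13330 · (1 − 1/2) · (1 − 1/5) · (1 − 1/31) · (1 − 1/43)
       = 13330 · 5040/13330 = 5040.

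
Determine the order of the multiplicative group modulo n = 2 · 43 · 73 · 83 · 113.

φ(58881362) = 58881362 · (1 − 1/2) · (1 − 1/43) · (1 − 1/73) · (1 − 1/83) · (1 − 1/113)
       = 58881362 · 27772416/58881362 = 27772416.

27772416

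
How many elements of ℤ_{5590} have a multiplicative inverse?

First factor: 5590 = 2 · 5 · 13 · 43.
φ(5590) = 5590 · (1 − 1/2) · (1 − 1/5) · (1 − 1/13) · (1 − 1/43)
       = 5590 · 2016/5590 = 2016.

2016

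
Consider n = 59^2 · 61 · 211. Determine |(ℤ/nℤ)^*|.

φ(44803951) = 44803951 · (1 − 1/59) · (1 − 1/61) · (1 − 1/211)
       = 44803951 · 730800/759389 = 43117200.

43117200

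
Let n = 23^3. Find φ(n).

φ(12167) = 12167 · (1 − 1/23)
       = 12167 · 22/23 = 11638.

11638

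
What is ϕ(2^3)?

4

φ(8) = 8 · (1 − 1/2)
       = 8 · 1/2 = 4.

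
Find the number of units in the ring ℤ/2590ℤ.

Prime factorization: 2590 = 2 · 5 · 7 · 37.
φ(2590) = 2590 · (1 − 1/2) · (1 − 1/5) · (1 − 1/7) · (1 − 1/37)
       = 2590 · 864/2590 = 864.

864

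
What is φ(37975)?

25200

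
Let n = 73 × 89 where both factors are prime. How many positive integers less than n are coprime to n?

6336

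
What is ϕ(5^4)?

500

φ(625) = 625 · (1 − 1/5)
       = 625 · 4/5 = 500.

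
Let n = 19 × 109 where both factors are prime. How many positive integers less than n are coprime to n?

1944

φ(2071) = 2071 · (1 − 1/19) · (1 − 1/109)
       = 2071 · 1944/2071 = 1944.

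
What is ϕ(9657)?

6048

First factor: 9657 = 3^2 · 29 · 37.
φ(3^2) = 3^2 − 3^1 = 9 − 3 = 6.
φ(29) = 29 − 1 = 28.
φ(37) = 37 − 1 = 36.
Since φ is multiplicative, φ(9657) = 6 · 28 · 36 = 6048.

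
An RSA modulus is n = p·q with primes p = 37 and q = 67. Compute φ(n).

2376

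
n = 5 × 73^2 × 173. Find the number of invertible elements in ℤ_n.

φ(5) = 5 − 1 = 4.
φ(73^2) = 73^1·(73−1) = 73·72 = 5256.
φ(173) = 173 − 1 = 172.
φ(4609585) = 4 × 5256 × 172 = 3616128.

3616128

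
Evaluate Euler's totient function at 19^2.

342

φ(19^2) = 19^1·(19−1) = 19·18 = 342.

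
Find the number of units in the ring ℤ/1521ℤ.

936

1521 = 3^2 * 13^2.
φ(3^2) = 3^2 − 3^1 = 9 − 3 = 6.
φ(13^2) = 13^2 − 13^1 = 169 − 13 = 156.
Multiply: 6 · 156 = 936.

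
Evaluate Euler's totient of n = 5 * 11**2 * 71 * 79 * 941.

2258256000

φ(5) = 5 − 1 = 4.
φ(11^2) = 11^2 − 11^1 = 121 − 11 = 110.
φ(71) = 71 − 1 = 70.
φ(79) = 79 − 1 = 78.
φ(941) = 941 − 1 = 940.
φ(3193231745) = 4 × 110 × 70 × 78 × 940 = 2258256000.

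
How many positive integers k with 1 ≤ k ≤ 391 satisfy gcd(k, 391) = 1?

352

Prime factorization: 391 = 17 * 23.
φ(17) = 17 − 1 = 16.
φ(23) = 23 − 1 = 22.
φ(391) = 16 × 22 = 352.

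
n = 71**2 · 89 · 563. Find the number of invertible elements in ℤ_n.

φ(71^2) = 71^1·(71−1) = 71·70 = 4970.
φ(89) = 89 − 1 = 88.
φ(563) = 563 − 1 = 562.
Since φ is multiplicative, φ(252589387) = 4970 · 88 · 562 = 245796320.

245796320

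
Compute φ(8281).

6552

First factor: 8281 = 7^2 · 13^2.
φ(8281) = 8281 · (1 − 1/7) · (1 − 1/13)
       = 8281 · 72/91 = 6552.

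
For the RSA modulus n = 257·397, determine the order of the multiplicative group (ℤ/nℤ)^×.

101376

φ(102029) = 102029 · (1 − 1/257) · (1 − 1/397)
       = 102029 · 101376/102029 = 101376.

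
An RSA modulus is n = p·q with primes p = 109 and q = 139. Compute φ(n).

14904

φ(pq) = (p−1)(q−1) = 108 · 138 = 14904.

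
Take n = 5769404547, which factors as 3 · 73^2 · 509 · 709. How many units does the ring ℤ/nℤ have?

3780787968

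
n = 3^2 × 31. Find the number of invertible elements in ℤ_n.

φ(279) = 279 · (1 − 1/3) · (1 − 1/31)
       = 279 · 60/93 = 180.

180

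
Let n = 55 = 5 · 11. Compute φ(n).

φ(55) = 55 · (1 − 1/5) · (1 − 1/11)
       = 55 · 40/55 = 40.

40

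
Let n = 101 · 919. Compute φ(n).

φ(92819) = 92819 · (1 − 1/101) · (1 − 1/919)
       = 92819 · 91800/92819 = 91800.

91800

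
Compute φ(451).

400

Prime factorization: 451 = 11 · 41.
φ(11) = 11 − 1 = 10.
φ(41) = 41 − 1 = 40.
Multiply: 10 · 40 = 400.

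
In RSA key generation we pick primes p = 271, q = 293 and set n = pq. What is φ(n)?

78840

φ(79403) = 79403 · (1 − 1/271) · (1 − 1/293)
       = 79403 · 78840/79403 = 78840.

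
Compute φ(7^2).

φ(49) = 49 · (1 − 1/7)
       = 49 · 6/7 = 42.

42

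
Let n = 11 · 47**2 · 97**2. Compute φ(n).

φ(228629291) = 228629291 · (1 − 1/11) · (1 − 1/47) · (1 − 1/97)
       = 228629291 · 44160/50149 = 201325440.

201325440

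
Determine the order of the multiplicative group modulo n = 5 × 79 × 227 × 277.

19461312

φ(24837205) = 24837205 · (1 − 1/5) · (1 − 1/79) · (1 − 1/227) · (1 − 1/277)
       = 24837205 · 19461312/24837205 = 19461312.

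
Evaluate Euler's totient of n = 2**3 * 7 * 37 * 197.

φ(408184) = 408184 · (1 − 1/2) · (1 − 1/7) · (1 − 1/37) · (1 − 1/197)
       = 408184 · 42336/102046 = 169344.

169344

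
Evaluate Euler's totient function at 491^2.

240590

φ(241081) = 241081 · (1 − 1/491)
       = 241081 · 490/491 = 240590.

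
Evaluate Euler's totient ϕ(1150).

First factor: 1150 = 2 * 5^2 * 23.
φ(1150) = 1150 · (1 − 1/2) · (1 − 1/5) · (1 − 1/23)
       = 1150 · 88/230 = 440.

440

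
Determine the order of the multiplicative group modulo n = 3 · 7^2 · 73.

φ(3) = 3 − 1 = 2.
φ(7^2) = 7^2 − 7^1 = 49 − 7 = 42.
φ(73) = 73 − 1 = 72.
φ(10731) = 2 × 42 × 72 = 6048.

6048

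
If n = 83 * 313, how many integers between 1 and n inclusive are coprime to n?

25584

φ(25979) = 25979 · (1 − 1/83) · (1 − 1/313)
       = 25979 · 25584/25979 = 25584.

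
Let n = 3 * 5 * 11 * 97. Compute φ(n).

φ(3) = 3 − 1 = 2.
φ(5) = 5 − 1 = 4.
φ(11) = 11 − 1 = 10.
φ(97) = 97 − 1 = 96.
Since φ is multiplicative, φ(16005) = 2 · 4 · 10 · 96 = 7680.

7680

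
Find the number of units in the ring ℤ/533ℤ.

First factor: 533 = 13 × 41.
φ(533) = 533 · (1 − 1/13) · (1 − 1/41)
       = 533 · 480/533 = 480.

480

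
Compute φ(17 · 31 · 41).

19200

φ(21607) = 21607 · (1 − 1/17) · (1 − 1/31) · (1 − 1/41)
       = 21607 · 19200/21607 = 19200.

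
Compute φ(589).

540

Factor 589: 589 = 19 * 31.
φ(19) = 19 − 1 = 18.
φ(31) = 31 − 1 = 30.
Multiply: 18 · 30 = 540.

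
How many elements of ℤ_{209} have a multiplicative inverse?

Prime factorization: 209 = 11 * 19.
φ(11) = 11 − 1 = 10.
φ(19) = 19 − 1 = 18.
Multiply: 10 · 18 = 180.

180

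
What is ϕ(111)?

72

111 = 3 × 37.
φ(3) = 3 − 1 = 2.
φ(37) = 37 − 1 = 36.
Multiply: 2 · 36 = 72.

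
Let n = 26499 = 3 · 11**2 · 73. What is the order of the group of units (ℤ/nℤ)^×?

15840

φ(26499) = 26499 · (1 − 1/3) · (1 − 1/11) · (1 − 1/73)
       = 26499 · 1440/2409 = 15840.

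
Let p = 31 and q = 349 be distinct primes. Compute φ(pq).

φ(n) = (p − 1)(q − 1) = (31−1)(349−1) = 30·348 = 10440.

10440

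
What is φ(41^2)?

1640

φ(41^2) = 41^2 − 41^1 = 1681 − 41 = 1640.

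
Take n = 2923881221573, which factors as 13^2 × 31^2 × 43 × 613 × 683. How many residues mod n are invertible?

φ(13^2) = 13^1·(13−1) = 13·12 = 156.
φ(31^2) = 31^1·(31−1) = 31·30 = 930.
φ(43) = 43 − 1 = 42.
φ(613) = 613 − 1 = 612.
φ(683) = 683 − 1 = 682.
Since φ is multiplicative, φ(2923881221573) = 156 · 930 · 42 · 612 · 682 = 2543270970240.

2543270970240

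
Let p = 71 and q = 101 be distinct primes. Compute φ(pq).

7000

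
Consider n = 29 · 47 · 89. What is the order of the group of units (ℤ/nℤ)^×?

113344

φ(29) = 29 − 1 = 28.
φ(47) = 47 − 1 = 46.
φ(89) = 89 − 1 = 88.
φ(121307) = 28 × 46 × 88 = 113344.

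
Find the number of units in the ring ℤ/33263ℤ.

30240

Prime factorization: 33263 = 29 · 31 · 37.
φ(33263) = 33263 · (1 − 1/29) · (1 − 1/31) · (1 − 1/37)
       = 33263 · 30240/33263 = 30240.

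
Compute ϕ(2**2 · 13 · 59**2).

82128

φ(181012) = 181012 · (1 − 1/2) · (1 − 1/13) · (1 − 1/59)
       = 181012 · 696/1534 = 82128.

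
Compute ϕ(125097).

Prime factorization: 125097 = 3 × 7^2 × 23 × 37.
φ(125097) = 125097 · (1 − 1/3) · (1 − 1/7) · (1 − 1/23) · (1 − 1/37)
       = 125097 · 9504/17871 = 66528.

66528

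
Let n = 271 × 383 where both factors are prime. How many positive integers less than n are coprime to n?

φ(271) = 271 − 1 = 270.
φ(383) = 383 − 1 = 382.
Multiply: 270 · 382 = 103140.

103140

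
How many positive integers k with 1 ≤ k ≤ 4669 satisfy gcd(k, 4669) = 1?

3696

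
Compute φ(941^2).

φ(885481) = 885481 · (1 − 1/941)
       = 885481 · 940/941 = 884540.

884540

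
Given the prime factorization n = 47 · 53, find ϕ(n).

2392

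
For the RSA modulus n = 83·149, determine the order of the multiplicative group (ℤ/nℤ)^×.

12136

φ(83) = 83 − 1 = 82.
φ(149) = 149 − 1 = 148.
φ(12367) = 82 × 148 = 12136.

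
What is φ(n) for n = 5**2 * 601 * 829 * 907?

φ(11297342575) = 11297342575 · (1 − 1/5) · (1 − 1/601) · (1 − 1/829) · (1 − 1/907)
       = 11297342575 · 1800403200/2259468515 = 9002016000.

9002016000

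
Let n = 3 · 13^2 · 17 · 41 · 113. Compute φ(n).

φ(3) = 3 − 1 = 2.
φ(13^2) = 13^1·(13−1) = 13·12 = 156.
φ(17) = 17 − 1 = 16.
φ(41) = 41 − 1 = 40.
φ(113) = 113 − 1 = 112.
φ(39931827) = 2 × 156 × 16 × 40 × 112 = 22364160.

22364160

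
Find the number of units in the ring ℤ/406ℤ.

168

First factor: 406 = 2 × 7 × 29.
φ(406) = 406 · (1 − 1/2) · (1 − 1/7) · (1 − 1/29)
       = 406 · 168/406 = 168.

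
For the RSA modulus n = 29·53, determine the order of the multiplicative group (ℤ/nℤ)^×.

φ(29) = 29 − 1 = 28.
φ(53) = 53 − 1 = 52.
φ(1537) = 28 × 52 = 1456.

1456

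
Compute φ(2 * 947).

946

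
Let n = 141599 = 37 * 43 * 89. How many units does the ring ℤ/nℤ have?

133056

φ(141599) = 141599 · (1 − 1/37) · (1 − 1/43) · (1 − 1/89)
       = 141599 · 133056/141599 = 133056.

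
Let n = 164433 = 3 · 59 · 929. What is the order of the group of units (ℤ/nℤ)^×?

107648

φ(3) = 3 − 1 = 2.
φ(59) = 59 − 1 = 58.
φ(929) = 929 − 1 = 928.
Since φ is multiplicative, φ(164433) = 2 · 58 · 928 = 107648.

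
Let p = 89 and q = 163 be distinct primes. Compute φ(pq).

14256

φ(89) = 89 − 1 = 88.
φ(163) = 163 − 1 = 162.
Since φ is multiplicative, φ(14507) = 88 · 162 = 14256.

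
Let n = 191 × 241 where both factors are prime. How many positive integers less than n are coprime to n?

φ(pq) = (p−1)(q−1) = 190 · 240 = 45600.

45600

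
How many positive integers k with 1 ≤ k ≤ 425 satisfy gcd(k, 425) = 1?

320

Factor 425: 425 = 5^2 · 17.
φ(425) = 425 · (1 − 1/5) · (1 − 1/17)
       = 425 · 64/85 = 320.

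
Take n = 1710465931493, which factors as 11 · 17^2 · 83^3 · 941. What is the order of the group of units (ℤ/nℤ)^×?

φ(1710465931493) = 1710465931493 · (1 − 1/11) · (1 − 1/17) · (1 − 1/83) · (1 − 1/941)
       = 1710465931493 · 12332800/14605261 = 1444331206400.

1444331206400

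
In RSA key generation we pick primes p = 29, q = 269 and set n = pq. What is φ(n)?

φ(7801) = 7801 · (1 − 1/29) · (1 − 1/269)
       = 7801 · 7504/7801 = 7504.

7504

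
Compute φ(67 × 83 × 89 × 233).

110491392

φ(67) = 67 − 1 = 66.
φ(83) = 83 − 1 = 82.
φ(89) = 89 − 1 = 88.
φ(233) = 233 − 1 = 232.
φ(115318457) = 66 × 82 × 88 × 232 = 110491392.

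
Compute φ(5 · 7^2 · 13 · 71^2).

φ(5) = 5 − 1 = 4.
φ(7^2) = 7^1·(7−1) = 7·6 = 42.
φ(13) = 13 − 1 = 12.
φ(71^2) = 71^2 − 71^1 = 5041 − 71 = 4970.
Multiply: 4 · 42 · 12 · 4970 = 10019520.

10019520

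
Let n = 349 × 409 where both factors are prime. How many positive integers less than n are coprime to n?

For distinct primes, φ(pq) = (p−1)(q−1) = 348 × 408 = 141984.

141984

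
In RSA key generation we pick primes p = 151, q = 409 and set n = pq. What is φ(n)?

φ(n) = (p − 1)(q − 1) = (151−1)(409−1) = 150·408 = 61200.

61200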